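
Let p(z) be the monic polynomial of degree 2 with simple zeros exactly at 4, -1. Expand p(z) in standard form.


The polynomial is p(z) = ∏_{α ∈ S} (z − α), where S = {4, -1}.
Expanding the product yields: p(z) = z^2 -3·z -4.
The resulting polynomial has degree 2 and real coefficients as required.

p(z) = z^2 -3·z -4.


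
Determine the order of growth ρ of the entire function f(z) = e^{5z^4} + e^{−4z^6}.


Each summand is entire of order 4 and 6 respectively (as in the single-exponential case). The order of a sum is at most the max of the orders, so ρ ≤ 6. For the lower bound: on |z|=r choose arg z so that -4z^6 is real positive; then |e^{-4z^6}| = e^{4r^6} while |e^{5z^4}| ≤ e^{5r^4} = o(e^{4r^6}). So |f| ≥ e^{4r^6}(1 − o(1)) and ρ ≥ 6. Hence ρ = max(4, 6) = 6.
Therefore ρ = 6.

Order ρ = 6.


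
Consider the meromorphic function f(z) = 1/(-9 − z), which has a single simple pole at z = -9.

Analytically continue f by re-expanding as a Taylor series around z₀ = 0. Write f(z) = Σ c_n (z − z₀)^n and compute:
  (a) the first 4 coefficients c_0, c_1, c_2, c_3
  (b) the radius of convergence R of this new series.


Let w = z − z₀, so z = z₀ + w.
Then -9 − z = -9 − (z₀ + w) = (-9 − z₀) − w = -9 − w.
f(z) = 1/(-9 − w) = (1/(-9)) · 1/(1 − w/(-9)) = Σ_{n≥0} w^n / (-9)^(n+1).
So c_n = 1/(-9)^(n+1):
  c_0 = 1/(-9)^1 = -1/9.
  c_1 = 1/(-9)^2 = 1/81.
  c_2 = 1/(-9)^3 = -1/729.
  c_3 = 1/(-9)^4 = 1/6561.
The series is valid for |w/d| < 1, i.e. |z − z₀| < |d|.
Radius of convergence: R = |-9 − z₀| = |-9| = 9 (distance from z₀ to the singularity z = -9).

c_0 = -1/9, c_1 = 1/81, c_2 = -1/729, c_3 = 1/6561; R = 9.


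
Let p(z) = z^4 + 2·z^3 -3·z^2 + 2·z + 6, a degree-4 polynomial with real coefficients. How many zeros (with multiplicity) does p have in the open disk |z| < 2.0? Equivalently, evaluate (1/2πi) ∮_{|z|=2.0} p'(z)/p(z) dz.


The zeros of p are: -1, -3, (1 + 1i), (1 - 1i).
Their magnitudes are: 1, 3, 1.414, 1.414.
Zeros with |z| < R = 2.0: -1, (1 + 1i), (1 - 1i).
Count = 3.
By the argument principle, (1/2πi) ∮_{|z|=R} p'(z)/p(z) dz equals exactly this count.

Number of zeros inside |z| < 2.0: 3.


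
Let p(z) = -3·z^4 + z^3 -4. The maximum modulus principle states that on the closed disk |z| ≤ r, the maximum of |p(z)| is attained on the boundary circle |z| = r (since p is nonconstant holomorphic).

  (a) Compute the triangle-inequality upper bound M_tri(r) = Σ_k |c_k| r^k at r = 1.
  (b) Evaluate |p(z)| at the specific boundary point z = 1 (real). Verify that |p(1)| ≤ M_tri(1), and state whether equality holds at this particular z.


Coefficients: c_0 = -4, c_1 = 0, c_2 = 0, c_3 = 1, c_4 = -3. Radius r = 1.
Part (a). Triangle bound: M_tri(r) = Σ_k |c_k| r^k
  = |-4|·1^0 + |0|·1^1 + |0|·1^2 + |1|·1^3 + |-3|·1^4
  = 4 + 0 + 0 + 1 + 3 = 8.
This bounds M(r) := max_{|z|=r} |p(z)| from above; equality holds iff all terms c_k z^k can be made to align in phase at a single z on |z|=r.
Part (b). At z = 1 (real, on the circle |z| = r):
  p(1) = (-4)·1^0 + (0)·1^1 + (0)·1^2 + (1)·1^3 + (-3)·1^4 = -6.
  |p(1)| = 6.
Check: |p(1)| = 6 ≤ 8 = M_tri(1). ✓ Equality does not hold at z = 1 (the coefficients have mixed signs, so the terms do not all align in phase there).

M_tri(1) = 8; |p(1)| = 6; equality at z=1: no.


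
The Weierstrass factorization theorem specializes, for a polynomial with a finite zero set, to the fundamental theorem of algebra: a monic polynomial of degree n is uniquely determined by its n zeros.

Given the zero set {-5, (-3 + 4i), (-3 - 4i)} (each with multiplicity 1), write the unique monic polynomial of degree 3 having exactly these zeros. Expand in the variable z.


The polynomial is p(z) = ∏_{α ∈ S} (z − α), where S = {-5, (-3 + 4i), (-3 - 4i)}.
Expanding the product yields: p(z) = z^3 + 11·z^2 + 55·z + 125.
Note conjugate pairs combine to real quadratics: (z − (-3+4i))(z − (-3−4i)) = z² + 6z + 25.
The resulting polynomial has degree 3 and real coefficients as required.

p(z) = z^3 + 11·z^2 + 55·z + 125.


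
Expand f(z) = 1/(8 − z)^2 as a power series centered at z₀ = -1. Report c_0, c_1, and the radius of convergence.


Let w = z − z₀, so z = z₀ + w.
Then 8 − z = 8 − (z₀ + w) = (8 − z₀) − w = 9 − w.
f(z) = 1/(9 − w)^2 = (1/(9)^2) · (1 − w/(9))^{−2}.
By the binomial series (1−u)^{−2} = Σ_{n≥0} C(n+1, 1) u^n for |u|<1, with u = w/(9):
  c_n = C(n+1, 1) / (9)^(n+2).
  c_0 = 1/(9)^2 = 1/81.
  c_1 = 2/(9)^3 = 2/729.
The series is valid for |w/d| < 1, i.e. |z − z₀| < |d|.
Radius of convergence: R = |8 − z₀| = |9| = 9 (distance from z₀ to the singularity z = 8).

c_0 = 1/81, c_1 = 2/729; R = 9.


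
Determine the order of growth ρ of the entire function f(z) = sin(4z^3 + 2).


Write sin(w) = (e^{iw} ± e^{−iw})/(2 or 2i), so |sin(w)| ≤ e^{|w|}. With w = 4z^3 + 2, |w| ≤ 4r^3 + 2 on |z|=r, giving M(r) ≤ e^{4r^3 + 2} and ρ ≤ 3. For the lower bound, choose z on |z|=r with 4z^3 purely imaginary of modulus 4r^3; then |sin(4z^3 + 2)| grows like e^{4r^3}/2, so ρ ≥ 3. Hence ρ = 3.
Therefore ρ = 3.

Order ρ = 3.


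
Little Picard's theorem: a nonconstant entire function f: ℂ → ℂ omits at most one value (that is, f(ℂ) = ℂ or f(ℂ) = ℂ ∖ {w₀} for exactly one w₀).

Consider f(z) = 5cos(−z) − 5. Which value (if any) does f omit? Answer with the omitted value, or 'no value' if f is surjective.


Little Picard bounds the complement of f(ℂ) to at most one point.
cos is entire and surjective onto ℂ: for every w ∈ ℂ, cos(ζ) = w has a solution ζ ∈ ℂ (e.g., via the complex inverse arccos). With ζ = −z this gives z = ζ/(-1). Then 5·cos(−z) takes every value in 5·ℂ = ℂ, and adding -5 is a bijection of ℂ. So f is surjective and omits no value. (Note: only on the real line is cos bounded by [−1, 1].)

Omitted value: no value.


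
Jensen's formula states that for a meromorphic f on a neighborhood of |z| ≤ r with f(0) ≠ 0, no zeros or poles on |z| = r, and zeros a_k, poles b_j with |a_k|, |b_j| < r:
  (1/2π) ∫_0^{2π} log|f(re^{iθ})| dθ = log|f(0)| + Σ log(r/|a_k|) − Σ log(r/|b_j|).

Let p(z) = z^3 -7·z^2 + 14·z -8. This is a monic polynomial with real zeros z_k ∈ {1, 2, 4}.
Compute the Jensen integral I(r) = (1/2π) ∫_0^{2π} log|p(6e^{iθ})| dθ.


Zeros: 1, 2, 4; r = 6.
Inside |z| < r: 1, 2, 4. Outside (|z| ≥ r): ∅.
p(0) = -8, so log|p(0)| = log(8) = 2.0794.
Apply Jensen: I(r) = log|p(0)| + Σ_k log(r/|z_k|), summed over zeros inside |z| < r.
  log(r/|z_k|) for z_k = 1: log(6/1) = 1.7918
  log(r/|z_k|) for z_k = 2: log(6/2) = 1.0986
  log(r/|z_k|) for z_k = 4: log(6/4) = 0.4055
Sum over inside zeros: 3.2958.
I(r) = log|p(0)| + (inside sum) = 2.0794 + 3.2958 = 5.3753.
Closed form (all zeros inside, monic): I(r) = n·log(r) = 3·log(6) = 5.3753. ✓

I(r) ≈ 5.3753.


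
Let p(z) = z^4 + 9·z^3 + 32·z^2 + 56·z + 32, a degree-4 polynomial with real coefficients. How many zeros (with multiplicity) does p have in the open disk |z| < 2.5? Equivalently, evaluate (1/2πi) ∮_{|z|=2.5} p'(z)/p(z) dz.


The zeros of p are: (-2 + 2i), (-2 - 2i), -4, -1.
Their magnitudes are: 2.828, 2.828, 4, 1.
Zeros with |z| < R = 2.5: -1.
Count = 1.
By the argument principle, (1/2πi) ∮_{|z|=R} p'(z)/p(z) dz equals exactly this count.

Number of zeros inside |z| < 2.5: 1.


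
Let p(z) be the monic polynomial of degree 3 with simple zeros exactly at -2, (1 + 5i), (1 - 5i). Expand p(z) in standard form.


The polynomial is p(z) = ∏_{α ∈ S} (z − α), where S = {-2, (1 + 5i), (1 - 5i)}.
Expanding the product yields: p(z) = z^3 + 22·z + 52.
Note conjugate pairs combine to real quadratics: (z − (1+5i))(z − (1−5i)) = z² − 2z + 26.
The resulting polynomial has degree 3 and real coefficients as required.

p(z) = z^3 + 22·z + 52.


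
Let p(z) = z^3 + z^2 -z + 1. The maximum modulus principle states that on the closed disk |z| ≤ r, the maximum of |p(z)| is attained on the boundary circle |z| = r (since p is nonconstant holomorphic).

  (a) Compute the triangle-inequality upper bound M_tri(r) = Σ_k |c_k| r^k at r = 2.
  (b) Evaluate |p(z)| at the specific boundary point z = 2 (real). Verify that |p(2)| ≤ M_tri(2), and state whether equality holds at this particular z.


Coefficients: c_0 = 1, c_1 = -1, c_2 = 1, c_3 = 1. Radius r = 2.
Part (a). Triangle bound: M_tri(r) = Σ_k |c_k| r^k
  = |1|·2^0 + |-1|·2^1 + |1|·2^2 + |1|·2^3
  = 1 + 2 + 4 + 8 = 15.
This bounds M(r) := max_{|z|=r} |p(z)| from above; equality holds iff all terms c_k z^k can be made to align in phase at a single z on |z|=r.
Part (b). At z = 2 (real, on the circle |z| = r):
  p(2) = (1)·2^0 + (-1)·2^1 + (1)·2^2 + (1)·2^3 = 11.
  |p(2)| = 11.
Check: |p(2)| = 11 ≤ 15 = M_tri(2). ✓ Equality does not hold at z = 2 (the coefficients have mixed signs, so the terms do not all align in phase there).

M_tri(2) = 15; |p(2)| = 11; equality at z=2: no.


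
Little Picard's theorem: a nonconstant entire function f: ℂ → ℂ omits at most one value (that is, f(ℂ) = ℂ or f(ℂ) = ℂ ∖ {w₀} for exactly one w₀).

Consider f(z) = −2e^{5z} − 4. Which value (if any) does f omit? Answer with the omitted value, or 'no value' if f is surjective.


Little Picard bounds the complement of f(ℂ) to at most one point.
e^{5z} is never zero on ℂ, so -2·e^{5z} takes every value in ℂ ∖ {0}. Adding -4 shifts the range to ℂ ∖ {-4}. Thus f omits exactly the value -4.

Omitted value: -4.


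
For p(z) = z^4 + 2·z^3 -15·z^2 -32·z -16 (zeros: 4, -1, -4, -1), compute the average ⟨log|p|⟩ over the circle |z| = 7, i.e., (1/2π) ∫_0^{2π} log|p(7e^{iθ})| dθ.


Zeros: -4, -1, -1, 4; r = 7.
Inside |z| < r: -4, -1, -1, 4. Outside (|z| ≥ r): ∅.
p(0) = -16, so log|p(0)| = log(16) = 2.7726.
Apply Jensen: I(r) = log|p(0)| + Σ_k log(r/|z_k|), summed over zeros inside |z| < r.
  log(r/|z_k|) for z_k = 4: log(7/4) = 0.5596
  log(r/|z_k|) for z_k = -1: log(7/1) = 1.9459
  log(r/|z_k|) for z_k = -4: log(7/4) = 0.5596
  log(r/|z_k|) for z_k = -1: log(7/1) = 1.9459
Sum over inside zeros: 5.0111.
I(r) = log|p(0)| + (inside sum) = 2.7726 + 5.0111 = 7.7836.
Closed form (all zeros inside, monic): I(r) = n·log(r) = 4·log(7) = 7.7836. ✓

I(r) ≈ 7.7836.


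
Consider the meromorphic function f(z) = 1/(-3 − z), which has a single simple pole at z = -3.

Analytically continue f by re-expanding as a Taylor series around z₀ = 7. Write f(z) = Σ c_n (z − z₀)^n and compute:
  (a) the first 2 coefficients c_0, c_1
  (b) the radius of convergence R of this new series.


Let w = z − z₀, so z = z₀ + w.
Then -3 − z = -3 − (z₀ + w) = (-3 − z₀) − w = -10 − w.
f(z) = 1/(-10 − w) = (1/(-10)) · 1/(1 − w/(-10)) = Σ_{n≥0} w^n / (-10)^(n+1).
So c_n = 1/(-10)^(n+1):
  c_0 = 1/(-10)^1 = -1/10.
  c_1 = 1/(-10)^2 = 1/100.
The series is valid for |w/d| < 1, i.e. |z − z₀| < |d|.
Radius of convergence: R = |-3 − z₀| = |-10| = 10 (distance from z₀ to the singularity z = -3).

c_0 = -1/10, c_1 = 1/100; R = 10.


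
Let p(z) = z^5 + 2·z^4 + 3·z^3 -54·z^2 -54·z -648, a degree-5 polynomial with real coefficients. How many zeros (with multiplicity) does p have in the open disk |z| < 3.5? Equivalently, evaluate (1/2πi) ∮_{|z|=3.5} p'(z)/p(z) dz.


The zeros of p are: (0 + 3i), (0 - 3i), (-3 + 3i), (-3 - 3i), 4.
Their magnitudes are: 3, 3, 4.243, 4.243, 4.
Zeros with |z| < R = 3.5: (0 + 3i), (0 - 3i).
Count = 2.
By the argument principle, (1/2πi) ∮_{|z|=R} p'(z)/p(z) dz equals exactly this count.

Number of zeros inside |z| < 3.5: 2.


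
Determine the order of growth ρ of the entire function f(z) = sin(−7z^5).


Write sin(w) = (e^{iw} ± e^{−iw})/(2 or 2i), so |sin(w)| ≤ e^{|w|}. With w = −7z^5, |w| ≤ 7r^5 + 0 on |z|=r, giving M(r) ≤ e^{7r^5 + 0} and ρ ≤ 5. For the lower bound, choose z on |z|=r with -7z^5 purely imaginary of modulus 7r^5; then |sin(−7z^5)| grows like e^{7r^5}/2, so ρ ≥ 5. Hence ρ = 5.
Therefore ρ = 5.

Order ρ = 5.


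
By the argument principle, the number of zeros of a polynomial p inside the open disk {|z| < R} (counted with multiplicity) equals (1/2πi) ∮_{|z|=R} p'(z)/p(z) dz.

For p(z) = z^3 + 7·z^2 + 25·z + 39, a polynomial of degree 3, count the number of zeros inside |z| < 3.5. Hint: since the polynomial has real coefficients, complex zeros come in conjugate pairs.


The zeros of p are: -3, (-2 + 3i), (-2 - 3i).
Their magnitudes are: 3, 3.606, 3.606.
Zeros with |z| < R = 3.5: -3.
Count = 1.
By the argument principle, (1/2πi) ∮_{|z|=R} p'(z)/p(z) dz equals exactly this count.

Number of zeros inside |z| < 3.5: 1.


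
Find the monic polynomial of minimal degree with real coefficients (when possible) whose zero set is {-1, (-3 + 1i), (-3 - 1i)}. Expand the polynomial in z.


The polynomial is p(z) = ∏_{α ∈ S} (z − α), where S = {-1, (-3 + 1i), (-3 - 1i)}.
Expanding the product yields: p(z) = z^3 + 7·z^2 + 16·z + 10.
Note conjugate pairs combine to real quadratics: (z − (-3+1i))(z − (-3−1i)) = z² + 6z + 10.
The resulting polynomial has degree 3 and real coefficients as required.

p(z) = z^3 + 7·z^2 + 16·z + 10.


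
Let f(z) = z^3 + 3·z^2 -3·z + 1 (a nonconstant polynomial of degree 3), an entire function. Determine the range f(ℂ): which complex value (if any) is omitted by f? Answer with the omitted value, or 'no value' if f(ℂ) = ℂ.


Little Picard bounds the complement of f(ℂ) to at most one point.
For every w ∈ ℂ, the equation p(z) − w = 0 is a nonconstant polynomial in z and hence has at least one root by the fundamental theorem of algebra. So p is surjective onto ℂ, omitting no value.

Omitted value: no value.


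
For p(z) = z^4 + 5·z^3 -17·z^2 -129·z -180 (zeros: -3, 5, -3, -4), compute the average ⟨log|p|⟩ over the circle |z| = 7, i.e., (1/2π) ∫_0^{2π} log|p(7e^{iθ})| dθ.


Zeros: -4, -3, -3, 5; r = 7.
Inside |z| < r: -4, -3, -3, 5. Outside (|z| ≥ r): ∅.
p(0) = -180, so log|p(0)| = log(180) = 5.1930.
Apply Jensen: I(r) = log|p(0)| + Σ_k log(r/|z_k|), summed over zeros inside |z| < r.
  log(r/|z_k|) for z_k = -3: log(7/3) = 0.8473
  log(r/|z_k|) for z_k = 5: log(7/5) = 0.3365
  log(r/|z_k|) for z_k = -3: log(7/3) = 0.8473
  log(r/|z_k|) for z_k = -4: log(7/4) = 0.5596
Sum over inside zeros: 2.5907.
I(r) = log|p(0)| + (inside sum) = 5.1930 + 2.5907 = 7.7836.
Closed form (all zeros inside, monic): I(r) = n·log(r) = 4·log(7) = 7.7836. ✓

I(r) ≈ 7.7836.


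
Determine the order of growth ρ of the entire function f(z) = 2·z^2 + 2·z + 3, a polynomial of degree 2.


|f(z)| ≤ Σ|c_k|·r^k = O(r^2) as r → ∞. Polynomial growth is O(e^{r^ε}) for every ε > 0 (since r^2/e^{r^ε} → 0), so ρ ≤ ε for all ε > 0, i.e. ρ = 0. Every nonconstant polynomial has order 0.
Therefore ρ = 0.

Order ρ = 0.


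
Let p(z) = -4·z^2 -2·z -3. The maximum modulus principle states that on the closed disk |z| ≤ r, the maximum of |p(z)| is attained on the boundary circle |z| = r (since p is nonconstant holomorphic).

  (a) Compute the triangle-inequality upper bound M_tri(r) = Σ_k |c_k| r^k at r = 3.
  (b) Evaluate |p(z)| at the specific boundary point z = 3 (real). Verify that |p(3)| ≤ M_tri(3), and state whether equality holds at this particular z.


Coefficients: c_0 = -3, c_1 = -2, c_2 = -4. Radius r = 3.
Part (a). Triangle bound: M_tri(r) = Σ_k |c_k| r^k
  = |-3|·3^0 + |-2|·3^1 + |-4|·3^2
  = 3 + 6 + 36 = 45.
This bounds M(r) := max_{|z|=r} |p(z)| from above; equality holds iff all terms c_k z^k can be made to align in phase at a single z on |z|=r.
Part (b). At z = 3 (real, on the circle |z| = r):
  p(3) = (-3)·3^0 + (-2)·3^1 + (-4)·3^2 = -45.
  |p(3)| = 45.
Since all nonzero coefficients share the same sign, |p(3)| = 45 = M_tri(3); the triangle bound is attained at z = 3, so in fact M(r) = 45.

M_tri(3) = 45; |p(3)| = 45; equality at z=3: yes.


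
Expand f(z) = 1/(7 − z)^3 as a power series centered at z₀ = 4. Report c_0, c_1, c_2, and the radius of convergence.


Let w = z − z₀, so z = z₀ + w.
Then 7 − z = 7 − (z₀ + w) = (7 − z₀) − w = 3 − w.
f(z) = 1/(3 − w)^3 = (1/(3)^3) · (1 − w/(3))^{−3}.
By the binomial series (1−u)^{−3} = Σ_{n≥0} C(n+2, 2) u^n for |u|<1, with u = w/(3):
  c_n = C(n+2, 2) / (3)^(n+3).
  c_0 = 1/(3)^3 = 1/27.
  c_1 = 3/(3)^4 = 1/27.
  c_2 = 6/(3)^5 = 2/81.
The series is valid for |w/d| < 1, i.e. |z − z₀| < |d|.
Radius of convergence: R = |7 − z₀| = |3| = 3 (distance from z₀ to the singularity z = 7).

c_0 = 1/27, c_1 = 1/27, c_2 = 2/81; R = 3.


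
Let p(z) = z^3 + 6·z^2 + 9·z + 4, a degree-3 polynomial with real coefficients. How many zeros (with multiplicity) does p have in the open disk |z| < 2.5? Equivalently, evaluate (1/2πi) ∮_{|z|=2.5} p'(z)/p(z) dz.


The zeros of p are: -4, -1, -1.
Their magnitudes are: 4, 1, 1.
Zeros with |z| < R = 2.5: -1, -1.
Count = 2.
By the argument principle, (1/2πi) ∮_{|z|=R} p'(z)/p(z) dz equals exactly this count.

Number of zeros inside |z| < 2.5: 2.


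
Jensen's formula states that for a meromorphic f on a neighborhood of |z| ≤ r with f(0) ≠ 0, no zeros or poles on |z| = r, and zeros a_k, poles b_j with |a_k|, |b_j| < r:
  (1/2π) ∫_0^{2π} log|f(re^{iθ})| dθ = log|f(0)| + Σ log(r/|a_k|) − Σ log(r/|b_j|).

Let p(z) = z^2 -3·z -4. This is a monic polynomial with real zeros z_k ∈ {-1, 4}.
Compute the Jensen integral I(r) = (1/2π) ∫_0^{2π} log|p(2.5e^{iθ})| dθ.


Zeros: -1, 4; r = 2.5.
Inside |z| < r: -1. Outside (|z| ≥ r): 4.
p(0) = -4, so log|p(0)| = log(4) = 1.3863.
Apply Jensen: I(r) = log|p(0)| + Σ_k log(r/|z_k|), summed over zeros inside |z| < r.
  log(r/|z_k|) for z_k = -1: log(2.5/1) = 0.9163
  Outside zeros (4) contribute nothing to the Jensen sum.
Sum over inside zeros: 0.9163.
I(r) = log|p(0)| + (inside sum) = 1.3863 + 0.9163 = 2.3026.
Note: since some zeros are outside |z| ≤ r, the simplified n·log(r) form does NOT apply — only the inside zeros contribute.

I(r) ≈ 2.3026.


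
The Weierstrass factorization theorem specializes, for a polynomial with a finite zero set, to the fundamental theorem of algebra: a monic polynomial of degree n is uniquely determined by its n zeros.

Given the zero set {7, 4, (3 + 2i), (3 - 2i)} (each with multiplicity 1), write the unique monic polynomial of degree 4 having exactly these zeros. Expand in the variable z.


The polynomial is p(z) = ∏_{α ∈ S} (z − α), where S = {7, 4, (3 + 2i), (3 - 2i)}.
Expanding the product yields: p(z) = z^4 -17·z^3 + 107·z^2 -311·z + 364.
Note conjugate pairs combine to real quadratics: (z − (3+2i))(z − (3−2i)) = z² − 6z + 13.
The resulting polynomial has degree 4 and real coefficients as required.

p(z) = z^4 -17·z^3 + 107·z^2 -311·z + 364.


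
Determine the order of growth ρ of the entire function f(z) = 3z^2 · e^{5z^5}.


M(r) = max_{|z|=r} |3|·|z|^2·|e^{5z^5}| = 3·r^2 · e^{5r^5} (the factors attain their maxima compatibly on |z|=r). Then log M(r) = log 3 + 2·log r + 5r^5, dominated by the last term, so log log M(r) ~ 5·log r. The polynomial factor 3z^2 contributes only a log r term and does not affect the order. ρ = 5.
Therefore ρ = 5.

Order ρ = 5.


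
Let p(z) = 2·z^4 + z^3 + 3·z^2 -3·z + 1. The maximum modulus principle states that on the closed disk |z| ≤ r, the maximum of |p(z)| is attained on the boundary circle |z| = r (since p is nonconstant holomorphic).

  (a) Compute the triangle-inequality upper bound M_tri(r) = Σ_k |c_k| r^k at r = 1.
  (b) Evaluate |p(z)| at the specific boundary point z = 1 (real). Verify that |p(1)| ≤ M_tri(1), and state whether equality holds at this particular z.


Coefficients: c_0 = 1, c_1 = -3, c_2 = 3, c_3 = 1, c_4 = 2. Radius r = 1.
Part (a). Triangle bound: M_tri(r) = Σ_k |c_k| r^k
  = |1|·1^0 + |-3|·1^1 + |3|·1^2 + |1|·1^3 + |2|·1^4
  = 1 + 3 + 3 + 1 + 2 = 10.
This bounds M(r) := max_{|z|=r} |p(z)| from above; equality holds iff all terms c_k z^k can be made to align in phase at a single z on |z|=r.
Part (b). At z = 1 (real, on the circle |z| = r):
  p(1) = (1)·1^0 + (-3)·1^1 + (3)·1^2 + (1)·1^3 + (2)·1^4 = 4.
  |p(1)| = 4.
Check: |p(1)| = 4 ≤ 10 = M_tri(1). ✓ Equality does not hold at z = 1 (the coefficients have mixed signs, so the terms do not all align in phase there).

M_tri(1) = 10; |p(1)| = 4; equality at z=1: no.


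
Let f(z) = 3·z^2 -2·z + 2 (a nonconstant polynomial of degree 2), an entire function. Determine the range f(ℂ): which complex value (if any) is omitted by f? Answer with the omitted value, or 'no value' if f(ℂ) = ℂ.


Little Picard bounds the complement of f(ℂ) to at most one point.
For every w ∈ ℂ, the equation p(z) − w = 0 is a nonconstant polynomial in z and hence has at least one root by the fundamental theorem of algebra. So p is surjective onto ℂ, omitting no value.

Omitted value: no value.


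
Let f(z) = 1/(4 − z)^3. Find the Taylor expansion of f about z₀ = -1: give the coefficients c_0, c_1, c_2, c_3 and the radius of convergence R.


Let w = z − z₀, so z = z₀ + w.
Then 4 − z = 4 − (z₀ + w) = (4 − z₀) − w = 5 − w.
f(z) = 1/(5 − w)^3 = (1/(5)^3) · (1 − w/(5))^{−3}.
By the binomial series (1−u)^{−3} = Σ_{n≥0} C(n+2, 2) u^n for |u|<1, with u = w/(5):
  c_n = C(n+2, 2) / (5)^(n+3).
  c_0 = 1/(5)^3 = 1/125.
  c_1 = 3/(5)^4 = 3/625.
  c_2 = 6/(5)^5 = 6/3125.
  c_3 = 10/(5)^6 = 2/3125.
The series is valid for |w/d| < 1, i.e. |z − z₀| < |d|.
Radius of convergence: R = |4 − z₀| = |5| = 5 (distance from z₀ to the singularity z = 4).

c_0 = 1/125, c_1 = 3/625, c_2 = 6/3125, c_3 = 2/3125; R = 5.


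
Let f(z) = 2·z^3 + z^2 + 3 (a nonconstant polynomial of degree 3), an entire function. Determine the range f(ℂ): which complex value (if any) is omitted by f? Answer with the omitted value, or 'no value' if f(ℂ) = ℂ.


Little Picard bounds the complement of f(ℂ) to at most one point.
For every w ∈ ℂ, the equation p(z) − w = 0 is a nonconstant polynomial in z and hence has at least one root by the fundamental theorem of algebra. So p is surjective onto ℂ, omitting no value.

Omitted value: no value.


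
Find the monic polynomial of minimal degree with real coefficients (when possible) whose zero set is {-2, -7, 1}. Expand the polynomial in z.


The polynomial is p(z) = ∏_{α ∈ S} (z − α), where S = {-2, -7, 1}.
Expanding the product yields: p(z) = z^3 + 8·z^2 + 5·z -14.
The resulting polynomial has degree 3 and real coefficients as required.

p(z) = z^3 + 8·z^2 + 5·z -14.


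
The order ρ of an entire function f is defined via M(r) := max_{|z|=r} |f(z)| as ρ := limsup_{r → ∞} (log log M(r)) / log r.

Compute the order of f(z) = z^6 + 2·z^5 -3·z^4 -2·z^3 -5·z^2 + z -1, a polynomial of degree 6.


|f(z)| ≤ Σ|c_k|·r^k = O(r^6) as r → ∞. Polynomial growth is O(e^{r^ε}) for every ε > 0 (since r^6/e^{r^ε} → 0), so ρ ≤ ε for all ε > 0, i.e. ρ = 0. Every nonconstant polynomial has order 0.
Therefore ρ = 0.

Order ρ = 0.


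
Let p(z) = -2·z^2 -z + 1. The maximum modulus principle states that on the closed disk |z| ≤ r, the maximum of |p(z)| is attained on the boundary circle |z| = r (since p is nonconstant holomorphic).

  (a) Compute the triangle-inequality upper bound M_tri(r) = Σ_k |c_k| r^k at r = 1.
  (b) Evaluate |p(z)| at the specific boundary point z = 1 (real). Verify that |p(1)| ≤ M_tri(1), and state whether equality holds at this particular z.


Coefficients: c_0 = 1, c_1 = -1, c_2 = -2. Radius r = 1.
Part (a). Triangle bound: M_tri(r) = Σ_k |c_k| r^k
  = |1|·1^0 + |-1|·1^1 + |-2|·1^2
  = 1 + 1 + 2 = 4.
This bounds M(r) := max_{|z|=r} |p(z)| from above; equality holds iff all terms c_k z^k can be made to align in phase at a single z on |z|=r.
Part (b). At z = 1 (real, on the circle |z| = r):
  p(1) = (1)·1^0 + (-1)·1^1 + (-2)·1^2 = -2.
  |p(1)| = 2.
Check: |p(1)| = 2 ≤ 4 = M_tri(1). ✓ Equality does not hold at z = 1 (the coefficients have mixed signs, so the terms do not all align in phase there).

M_tri(1) = 4; |p(1)| = 2; equality at z=1: no.


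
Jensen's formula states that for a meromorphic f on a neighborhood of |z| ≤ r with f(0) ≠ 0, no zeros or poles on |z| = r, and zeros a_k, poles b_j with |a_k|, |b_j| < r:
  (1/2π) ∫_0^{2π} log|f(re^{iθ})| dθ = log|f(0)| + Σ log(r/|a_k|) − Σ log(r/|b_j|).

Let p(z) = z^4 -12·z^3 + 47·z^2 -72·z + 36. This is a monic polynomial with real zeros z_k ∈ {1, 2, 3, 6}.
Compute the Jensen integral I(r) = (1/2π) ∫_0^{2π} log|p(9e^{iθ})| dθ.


Zeros: 1, 2, 3, 6; r = 9.
Inside |z| < r: 1, 2, 3, 6. Outside (|z| ≥ r): ∅.
p(0) = 36, so log|p(0)| = log(36) = 3.5835.
Apply Jensen: I(r) = log|p(0)| + Σ_k log(r/|z_k|), summed over zeros inside |z| < r.
  log(r/|z_k|) for z_k = 1: log(9/1) = 2.1972
  log(r/|z_k|) for z_k = 2: log(9/2) = 1.5041
  log(r/|z_k|) for z_k = 3: log(9/3) = 1.0986
  log(r/|z_k|) for z_k = 6: log(9/6) = 0.4055
Sum over inside zeros: 5.2054.
I(r) = log|p(0)| + (inside sum) = 3.5835 + 5.2054 = 8.7889.
Closed form (all zeros inside, monic): I(r) = n·log(r) = 4·log(9) = 8.7889. ✓

I(r) ≈ 8.7889.


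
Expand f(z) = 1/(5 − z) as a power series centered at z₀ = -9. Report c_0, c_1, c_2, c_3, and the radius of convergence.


Let w = z − z₀, so z = z₀ + w.
Then 5 − z = 5 − (z₀ + w) = (5 − z₀) − w = 14 − w.
f(z) = 1/(14 − w) = (1/(14)) · 1/(1 − w/(14)) = Σ_{n≥0} w^n / (14)^(n+1).
So c_n = 1/(14)^(n+1):
  c_0 = 1/(14)^1 = 1/14.
  c_1 = 1/(14)^2 = 1/196.
  c_2 = 1/(14)^3 = 1/2744.
  c_3 = 1/(14)^4 = 1/38416.
The series is valid for |w/d| < 1, i.e. |z − z₀| < |d|.
Radius of convergence: R = |5 − z₀| = |14| = 14 (distance from z₀ to the singularity z = 5).

c_0 = 1/14, c_1 = 1/196, c_2 = 1/2744, c_3 = 1/38416; R = 14.


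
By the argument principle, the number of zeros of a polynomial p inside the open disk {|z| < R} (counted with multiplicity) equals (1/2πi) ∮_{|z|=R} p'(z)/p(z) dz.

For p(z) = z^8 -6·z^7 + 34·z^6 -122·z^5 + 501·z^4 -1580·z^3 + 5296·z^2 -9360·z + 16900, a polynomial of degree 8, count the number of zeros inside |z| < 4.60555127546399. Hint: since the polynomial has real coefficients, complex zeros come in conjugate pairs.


The zeros of p are: (1 + 3i), (1 - 3i), (-2 + 3i), (-2 - 3i), (3 + 2i), (3 - 2i), (1 + 3i), (1 - 3i).
Their magnitudes are: 3.162, 3.162, 3.606, 3.606, 3.606, 3.606, 3.162, 3.162.
Zeros with |z| < R = 4.60555127546399: (1 + 3i), (1 - 3i), (-2 + 3i), (-2 - 3i), (3 + 2i), (3 - 2i), (1 + 3i), (1 - 3i).
Count = 8.
By the argument principle, (1/2πi) ∮_{|z|=R} p'(z)/p(z) dz equals exactly this count.

Number of zeros inside |z| < 4.60555127546399: 8.


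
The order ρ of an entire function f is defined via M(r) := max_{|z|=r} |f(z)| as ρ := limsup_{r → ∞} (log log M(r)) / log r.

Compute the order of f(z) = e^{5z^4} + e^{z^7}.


Each summand is entire of order 4 and 7 respectively (as in the single-exponential case). The order of a sum is at most the max of the orders, so ρ ≤ 7. For the lower bound: on |z|=r choose arg z so that 1z^7 is real positive; then |e^{1z^7}| = e^{1r^7} while |e^{5z^4}| ≤ e^{5r^4} = o(e^{1r^7}). So |f| ≥ e^{1r^7}(1 − o(1)) and ρ ≥ 7. Hence ρ = max(4, 7) = 7.
Therefore ρ = 7.

Order ρ = 7.


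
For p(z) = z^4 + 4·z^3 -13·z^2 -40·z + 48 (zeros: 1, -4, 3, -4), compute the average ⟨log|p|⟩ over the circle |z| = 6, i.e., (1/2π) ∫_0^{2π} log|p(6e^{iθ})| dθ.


Zeros: -4, -4, 1, 3; r = 6.
Inside |z| < r: -4, -4, 1, 3. Outside (|z| ≥ r): ∅.
p(0) = 48, so log|p(0)| = log(48) = 3.8712.
Apply Jensen: I(r) = log|p(0)| + Σ_k log(r/|z_k|), summed over zeros inside |z| < r.
  log(r/|z_k|) for z_k = 1: log(6/1) = 1.7918
  log(r/|z_k|) for z_k = -4: log(6/4) = 0.4055
  log(r/|z_k|) for z_k = 3: log(6/3) = 0.6931
  log(r/|z_k|) for z_k = -4: log(6/4) = 0.4055
Sum over inside zeros: 3.2958.
I(r) = log|p(0)| + (inside sum) = 3.8712 + 3.2958 = 7.1670.
Closed form (all zeros inside, monic): I(r) = n·log(r) = 4·log(6) = 7.1670. ✓

I(r) ≈ 7.1670.


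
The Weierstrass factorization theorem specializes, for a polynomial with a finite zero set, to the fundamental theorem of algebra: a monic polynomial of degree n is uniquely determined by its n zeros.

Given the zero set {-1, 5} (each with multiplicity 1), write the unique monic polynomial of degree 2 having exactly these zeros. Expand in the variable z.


The polynomial is p(z) = ∏_{α ∈ S} (z − α), where S = {-1, 5}.
Expanding the product yields: p(z) = z^2 -4·z -5.
The resulting polynomial has degree 2 and real coefficients as required.

p(z) = z^2 -4·z -5.


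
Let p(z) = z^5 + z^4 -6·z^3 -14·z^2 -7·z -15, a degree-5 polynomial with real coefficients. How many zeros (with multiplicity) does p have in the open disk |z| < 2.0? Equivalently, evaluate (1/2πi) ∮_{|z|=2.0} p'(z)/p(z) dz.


The zeros of p are: (-2 + 1i), (-2 - 1i), 3, (0 + 1i), (0 - 1i).
Their magnitudes are: 2.236, 2.236, 3, 1, 1.
Zeros with |z| < R = 2.0: (0 + 1i), (0 - 1i).
Count = 2.
By the argument principle, (1/2πi) ∮_{|z|=R} p'(z)/p(z) dz equals exactly this count.

Number of zeros inside |z| < 2.0: 2.


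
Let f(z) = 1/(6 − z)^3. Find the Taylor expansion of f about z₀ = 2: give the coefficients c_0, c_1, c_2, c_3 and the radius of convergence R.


Let w = z − z₀, so z = z₀ + w.
Then 6 − z = 6 − (z₀ + w) = (6 − z₀) − w = 4 − w.
f(z) = 1/(4 − w)^3 = (1/(4)^3) · (1 − w/(4))^{−3}.
By the binomial series (1−u)^{−3} = Σ_{n≥0} C(n+2, 2) u^n for |u|<1, with u = w/(4):
  c_n = C(n+2, 2) / (4)^(n+3).
  c_0 = 1/(4)^3 = 1/64.
  c_1 = 3/(4)^4 = 3/256.
  c_2 = 6/(4)^5 = 3/512.
  c_3 = 10/(4)^6 = 5/2048.
The series is valid for |w/d| < 1, i.e. |z − z₀| < |d|.
Radius of convergence: R = |6 − z₀| = |4| = 4 (distance from z₀ to the singularity z = 6).

c_0 = 1/64, c_1 = 3/256, c_2 = 3/512, c_3 = 5/2048; R = 4.


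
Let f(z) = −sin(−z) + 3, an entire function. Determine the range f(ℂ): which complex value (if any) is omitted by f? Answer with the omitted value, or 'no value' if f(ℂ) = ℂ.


Little Picard bounds the complement of f(ℂ) to at most one point.
sin is entire and surjective onto ℂ: for every w ∈ ℂ, sin(ζ) = w has a solution ζ ∈ ℂ (e.g., via the complex inverse arcsin). With ζ = −z this gives z = ζ/(-1). Then -1·sin(−z) takes every value in -1·ℂ = ℂ, and adding 3 is a bijection of ℂ. So f is surjective and omits no value. (Note: only on the real line is sin bounded by [−1, 1].)

Omitted value: no value.


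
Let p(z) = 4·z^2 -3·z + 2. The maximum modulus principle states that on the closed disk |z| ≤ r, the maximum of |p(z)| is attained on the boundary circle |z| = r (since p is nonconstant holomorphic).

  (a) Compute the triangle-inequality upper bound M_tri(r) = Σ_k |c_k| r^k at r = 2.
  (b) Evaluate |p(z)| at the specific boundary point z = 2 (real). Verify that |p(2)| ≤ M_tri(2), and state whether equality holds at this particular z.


Coefficients: c_0 = 2, c_1 = -3, c_2 = 4. Radius r = 2.
Part (a). Triangle bound: M_tri(r) = Σ_k |c_k| r^k
  = |2|·2^0 + |-3|·2^1 + |4|·2^2
  = 2 + 6 + 16 = 24.
This bounds M(r) := max_{|z|=r} |p(z)| from above; equality holds iff all terms c_k z^k can be made to align in phase at a single z on |z|=r.
Part (b). At z = 2 (real, on the circle |z| = r):
  p(2) = (2)·2^0 + (-3)·2^1 + (4)·2^2 = 12.
  |p(2)| = 12.
Check: |p(2)| = 12 ≤ 24 = M_tri(2). ✓ Equality does not hold at z = 2 (the coefficients have mixed signs, so the terms do not all align in phase there).

M_tri(2) = 24; |p(2)| = 12; equality at z=2: no.


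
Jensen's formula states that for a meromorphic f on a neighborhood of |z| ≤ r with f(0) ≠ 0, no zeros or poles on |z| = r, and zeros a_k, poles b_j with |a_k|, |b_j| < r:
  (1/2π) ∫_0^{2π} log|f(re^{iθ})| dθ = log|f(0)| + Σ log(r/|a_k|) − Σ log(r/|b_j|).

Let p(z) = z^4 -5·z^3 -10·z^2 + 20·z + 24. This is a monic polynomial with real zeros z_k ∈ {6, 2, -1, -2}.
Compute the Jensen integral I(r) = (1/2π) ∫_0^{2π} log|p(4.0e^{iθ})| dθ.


Zeros: -2, -1, 2, 6; r = 4.0.
Inside |z| < r: -2, -1, 2. Outside (|z| ≥ r): 6.
p(0) = 24, so log|p(0)| = log(24) = 3.1781.
Apply Jensen: I(r) = log|p(0)| + Σ_k log(r/|z_k|), summed over zeros inside |z| < r.
  log(r/|z_k|) for z_k = 2: log(4.0/2) = 0.6931
  log(r/|z_k|) for z_k = -1: log(4.0/1) = 1.3863
  log(r/|z_k|) for z_k = -2: log(4.0/2) = 0.6931
  Outside zeros (6) contribute nothing to the Jensen sum.
Sum over inside zeros: 2.7726.
I(r) = log|p(0)| + (inside sum) = 3.1781 + 2.7726 = 5.9506.
Note: since some zeros are outside |z| ≤ r, the simplified n·log(r) form does NOT apply — only the inside zeros contribute.

I(r) ≈ 5.9506.


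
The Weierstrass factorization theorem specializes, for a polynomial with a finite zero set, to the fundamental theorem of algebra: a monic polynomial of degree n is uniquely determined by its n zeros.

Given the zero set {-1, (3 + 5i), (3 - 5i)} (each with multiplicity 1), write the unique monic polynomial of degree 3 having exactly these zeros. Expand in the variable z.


The polynomial is p(z) = ∏_{α ∈ S} (z − α), where S = {-1, (3 + 5i), (3 - 5i)}.
Expanding the product yields: p(z) = z^3 -5·z^2 + 28·z + 34.
Note conjugate pairs combine to real quadratics: (z − (3+5i))(z − (3−5i)) = z² − 6z + 34.
The resulting polynomial has degree 3 and real coefficients as required.

p(z) = z^3 -5·z^2 + 28·z + 34.


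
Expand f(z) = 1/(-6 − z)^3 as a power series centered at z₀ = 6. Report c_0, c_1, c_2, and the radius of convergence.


Let w = z − z₀, so z = z₀ + w.
Then -6 − z = -6 − (z₀ + w) = (-6 − z₀) − w = -12 − w.
f(z) = 1/(-12 − w)^3 = (1/(-12)^3) · (1 − w/(-12))^{−3}.
By the binomial series (1−u)^{−3} = Σ_{n≥0} C(n+2, 2) u^n for |u|<1, with u = w/(-12):
  c_n = C(n+2, 2) / (-12)^(n+3).
  c_0 = 1/(-12)^3 = -1/1728.
  c_1 = 3/(-12)^4 = 1/6912.
  c_2 = 6/(-12)^5 = -1/41472.
The series is valid for |w/d| < 1, i.e. |z − z₀| < |d|.
Radius of convergence: R = |-6 − z₀| = |-12| = 12 (distance from z₀ to the singularity z = -6).

c_0 = -1/1728, c_1 = 1/6912, c_2 = -1/41472; R = 12.


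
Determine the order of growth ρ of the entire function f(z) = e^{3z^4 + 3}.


|e^{3z^4 + 3}| = e^{Re(3·z^4) + 3} ≤ e^{3|z|^4 + 3} = e^{3r^4 + 3} on |z| = r, so ρ ≤ 4. Choosing z on |z|=r so that 3·z^4 is real positive (always possible by picking arg z appropriately) gives |f(z)| = e^{3r^4 + 3}, matching the bound. The additive constant 3 does not affect log log M(r) ~ 4·log r. Hence ρ = 4.
Therefore ρ = 4.

Order ρ = 4.


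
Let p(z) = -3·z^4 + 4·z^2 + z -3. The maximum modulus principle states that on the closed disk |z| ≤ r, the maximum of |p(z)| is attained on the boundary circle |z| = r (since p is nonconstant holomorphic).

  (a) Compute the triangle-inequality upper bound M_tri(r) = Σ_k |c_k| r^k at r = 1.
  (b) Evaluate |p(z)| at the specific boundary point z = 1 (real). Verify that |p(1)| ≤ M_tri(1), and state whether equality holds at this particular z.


Coefficients: c_0 = -3, c_1 = 1, c_2 = 4, c_3 = 0, c_4 = -3. Radius r = 1.
Part (a). Triangle bound: M_tri(r) = Σ_k |c_k| r^k
  = |-3|·1^0 + |1|·1^1 + |4|·1^2 + |0|·1^3 + |-3|·1^4
  = 3 + 1 + 4 + 0 + 3 = 11.
This bounds M(r) := max_{|z|=r} |p(z)| from above; equality holds iff all terms c_k z^k can be made to align in phase at a single z on |z|=r.
Part (b). At z = 1 (real, on the circle |z| = r):
  p(1) = (-3)·1^0 + (1)·1^1 + (4)·1^2 + (0)·1^3 + (-3)·1^4 = -1.
  |p(1)| = 1.
Check: |p(1)| = 1 ≤ 11 = M_tri(1). ✓ Equality does not hold at z = 1 (the coefficients have mixed signs, so the terms do not all align in phase there).

M_tri(1) = 11; |p(1)| = 1; equality at z=1: no.


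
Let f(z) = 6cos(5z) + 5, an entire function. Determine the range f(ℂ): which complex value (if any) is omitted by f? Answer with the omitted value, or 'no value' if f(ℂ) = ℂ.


Little Picard bounds the complement of f(ℂ) to at most one point.
cos is entire and surjective onto ℂ: for every w ∈ ℂ, cos(ζ) = w has a solution ζ ∈ ℂ (e.g., via the complex inverse arccos). With ζ = 5z this gives z = ζ/(5). Then 6·cos(5z) takes every value in 6·ℂ = ℂ, and adding 5 is a bijection of ℂ. So f is surjective and omits no value. (Note: only on the real line is cos bounded by [−1, 1].)

Omitted value: no value.


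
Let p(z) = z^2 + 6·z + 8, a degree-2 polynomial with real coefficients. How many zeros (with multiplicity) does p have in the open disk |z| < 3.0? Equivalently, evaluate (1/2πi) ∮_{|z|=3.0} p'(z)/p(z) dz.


The zeros of p are: -2, -4.
Their magnitudes are: 2, 4.
Zeros with |z| < R = 3.0: -2.
Count = 1.
By the argument principle, (1/2πi) ∮_{|z|=R} p'(z)/p(z) dz equals exactly this count.

Number of zeros inside |z| < 3.0: 1.


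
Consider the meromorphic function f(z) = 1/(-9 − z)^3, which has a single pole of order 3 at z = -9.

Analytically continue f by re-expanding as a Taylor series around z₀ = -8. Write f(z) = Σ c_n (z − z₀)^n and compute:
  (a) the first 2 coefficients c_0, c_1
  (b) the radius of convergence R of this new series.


Let w = z − z₀, so z = z₀ + w.
Then -9 − z = -9 − (z₀ + w) = (-9 − z₀) − w = -1 − w.
f(z) = 1/(-1 − w)^3 = (1/(-1)^3) · (1 − w/(-1))^{−3}.
By the binomial series (1−u)^{−3} = Σ_{n≥0} C(n+2, 2) u^n for |u|<1, with u = w/(-1):
  c_n = C(n+2, 2) / (-1)^(n+3).
  c_0 = 1/(-1)^3 = -1.
  c_1 = 3/(-1)^4 = 3.
The series is valid for |w/d| < 1, i.e. |z − z₀| < |d|.
Radius of convergence: R = |-9 − z₀| = |-1| = 1 (distance from z₀ to the singularity z = -9).

c_0 = -1, c_1 = 3; R = 1.


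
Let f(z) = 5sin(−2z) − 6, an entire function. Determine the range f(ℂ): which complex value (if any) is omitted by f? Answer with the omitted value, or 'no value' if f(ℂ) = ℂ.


Little Picard bounds the complement of f(ℂ) to at most one point.
sin is entire and surjective onto ℂ: for every w ∈ ℂ, sin(ζ) = w has a solution ζ ∈ ℂ (e.g., via the complex inverse arcsin). With ζ = −2z this gives z = ζ/(-2). Then 5·sin(−2z) takes every value in 5·ℂ = ℂ, and adding -6 is a bijection of ℂ. So f is surjective and omits no value. (Note: only on the real line is sin bounded by [−1, 1].)

Omitted value: no value.


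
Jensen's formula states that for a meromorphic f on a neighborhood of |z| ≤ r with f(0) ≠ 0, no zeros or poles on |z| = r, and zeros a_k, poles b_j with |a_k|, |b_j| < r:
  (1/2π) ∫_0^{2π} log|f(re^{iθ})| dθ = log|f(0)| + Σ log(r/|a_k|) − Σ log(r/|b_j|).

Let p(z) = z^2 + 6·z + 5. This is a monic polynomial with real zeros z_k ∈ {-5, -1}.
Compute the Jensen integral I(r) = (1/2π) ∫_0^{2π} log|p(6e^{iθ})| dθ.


Zeros: -5, -1; r = 6.
Inside |z| < r: -5, -1. Outside (|z| ≥ r): ∅.
p(0) = 5, so log|p(0)| = log(5) = 1.6094.
Apply Jensen: I(r) = log|p(0)| + Σ_k log(r/|z_k|), summed over zeros inside |z| < r.
  log(r/|z_k|) for z_k = -5: log(6/5) = 0.1823
  log(r/|z_k|) for z_k = -1: log(6/1) = 1.7918
Sum over inside zeros: 1.9741.
I(r) = log|p(0)| + (inside sum) = 1.6094 + 1.9741 = 3.5835.
Closed form (all zeros inside, monic): I(r) = n·log(r) = 2·log(6) = 3.5835. ✓

I(r) ≈ 3.5835.


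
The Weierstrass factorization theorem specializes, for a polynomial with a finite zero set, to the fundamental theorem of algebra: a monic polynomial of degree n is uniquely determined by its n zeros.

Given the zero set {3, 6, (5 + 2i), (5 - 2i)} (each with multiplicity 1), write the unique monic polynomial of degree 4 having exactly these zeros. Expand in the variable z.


The polynomial is p(z) = ∏_{α ∈ S} (z − α), where S = {3, 6, (5 + 2i), (5 - 2i)}.
Expanding the product yields: p(z) = z^4 -19·z^3 + 137·z^2 -441·z + 522.
Note conjugate pairs combine to real quadratics: (z − (5+2i))(z − (5−2i)) = z² − 10z + 29.
The resulting polynomial has degree 4 and real coefficients as required.

p(z) = z^4 -19·z^3 + 137·z^2 -441·z + 522.
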